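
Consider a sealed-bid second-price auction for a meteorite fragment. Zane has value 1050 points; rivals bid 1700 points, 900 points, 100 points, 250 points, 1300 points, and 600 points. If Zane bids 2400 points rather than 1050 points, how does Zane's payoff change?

The highest competing bid is 1700 points.
Bidding truthfully at 1050 points: the top bid is 1700 points (a rival), so Zane loses. Payoff = 0 points.
Bidding 2400 points: Zane has the top bid, wins, and pays the second-highest bid 1700 points. Payoff = 1050 points − 1700 points = -650 points.
Change = -650 points − 0 points = -650 points.

Change in payoff: -650 points.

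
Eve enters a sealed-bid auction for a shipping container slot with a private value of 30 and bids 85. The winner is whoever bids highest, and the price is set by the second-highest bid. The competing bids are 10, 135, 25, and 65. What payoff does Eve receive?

Eve's payoff: 0.

Highest competing bid: 135.
Eve's bid 85 is not the highest, so Eve loses, pays nothing, and earns zero payoff.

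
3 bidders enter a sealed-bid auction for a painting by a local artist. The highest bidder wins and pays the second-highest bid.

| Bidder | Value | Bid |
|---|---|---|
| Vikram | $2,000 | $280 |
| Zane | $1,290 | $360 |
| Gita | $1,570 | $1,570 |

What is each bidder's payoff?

Vikram $0, Zane $0, Gita $1,210.

Bids in descending order: Gita $1,570; Zane $360; Vikram $280.
Gita has the top bid and wins; the price is the second-highest bid, $360.
Gita's payoff = $1,570 − $360 = $1,210. All other bidders lose, so their payoff is 0.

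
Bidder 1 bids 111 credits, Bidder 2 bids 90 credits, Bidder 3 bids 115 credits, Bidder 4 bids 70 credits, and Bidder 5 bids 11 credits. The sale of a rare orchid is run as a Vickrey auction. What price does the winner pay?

111 credits

Sorted high to low: Bidder 3 115 credits > Bidder 1 111 credits > Bidder 2 90 credits > Bidder 4 70 credits > Bidder 5 11 credits.
Bidder 3 has the highest bid, so Bidder 3 wins.
The second-highest bid is 111 credits, so that is what Bidder 3 pays.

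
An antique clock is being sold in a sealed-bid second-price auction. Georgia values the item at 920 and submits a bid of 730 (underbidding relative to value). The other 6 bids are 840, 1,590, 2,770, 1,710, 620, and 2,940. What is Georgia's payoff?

Highest competing bid: 2,940.
Georgia's bid 730 is not the highest, so Georgia loses, pays nothing, and earns zero payoff.

Payoff = 0.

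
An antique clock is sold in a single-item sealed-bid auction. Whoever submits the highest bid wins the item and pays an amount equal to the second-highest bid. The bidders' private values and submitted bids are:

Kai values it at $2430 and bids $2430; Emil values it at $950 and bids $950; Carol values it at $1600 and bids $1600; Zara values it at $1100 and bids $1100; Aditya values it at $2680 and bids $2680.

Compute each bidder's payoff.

Kai $0, Emil $0, Carol $0, Zara $0, Aditya $250.

Ranking the bids: Aditya $2680, then Kai $2430, then Carol $1600, then Zara $1100, then Emil $950.
Aditya has the top bid and wins; the price is the second-highest bid, $2430.
Aditya's payoff = $2680 − $2430 = $250. All other bidders lose, so their payoff is 0.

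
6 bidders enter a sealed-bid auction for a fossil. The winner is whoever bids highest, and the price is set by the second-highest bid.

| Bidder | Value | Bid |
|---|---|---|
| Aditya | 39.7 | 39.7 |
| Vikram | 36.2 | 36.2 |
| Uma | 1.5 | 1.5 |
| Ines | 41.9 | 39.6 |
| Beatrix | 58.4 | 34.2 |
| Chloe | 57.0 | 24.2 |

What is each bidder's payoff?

Sorted high to low: Aditya 39.7; Ines 39.6; Vikram 36.2; Beatrix 34.2; Chloe 24.2; Uma 1.5.
Aditya has the top bid and wins; the price is the second-highest bid, 39.6.
Aditya's payoff = 39.7 − 39.6 = 0.1. All other bidders lose, so their payoff is 0.

Aditya 0.1, Vikram 0.0, Uma 0.0, Ines 0.0, Beatrix 0.0, Chloe 0.0.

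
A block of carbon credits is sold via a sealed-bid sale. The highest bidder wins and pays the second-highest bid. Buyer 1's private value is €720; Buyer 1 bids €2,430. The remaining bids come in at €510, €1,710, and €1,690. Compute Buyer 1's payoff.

The bidder's payoff: -€990.

Highest competing bid: €1,710.
Buyer 1's bid €2,430 is the highest overall, so Buyer 1 wins and pays the second-highest bid, €1,710.
Payoff = value − price = €720 − €1,710 = -€990.
Overbidding won the item at a price above value — truthful bidding would have avoided this loss.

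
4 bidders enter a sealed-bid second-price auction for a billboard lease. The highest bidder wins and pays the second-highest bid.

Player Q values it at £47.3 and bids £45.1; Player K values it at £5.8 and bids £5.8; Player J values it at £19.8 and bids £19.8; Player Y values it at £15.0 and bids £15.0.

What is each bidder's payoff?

Payoffs: Player Q £27.5, Player K £0.0, Player J £0.0, Player Y £0.0.

Sorted high to low: Player Q £45.1 > Player J £19.8 > Player Y £15.0 > Player K £5.8.
Player Q has the top bid and wins; the price is the second-highest bid, £19.8.
Player Q's payoff = £47.3 − £19.8 = £27.5. All other bidders lose, so their payoff is 0.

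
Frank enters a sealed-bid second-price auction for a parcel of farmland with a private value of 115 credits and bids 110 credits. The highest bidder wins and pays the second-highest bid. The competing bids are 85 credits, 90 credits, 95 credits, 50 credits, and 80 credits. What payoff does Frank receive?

Highest competing bid: 95 credits.
Frank's bid 110 credits is the highest overall, so Frank wins and pays the second-highest bid, 95 credits.
Payoff = value − price = 115 credits − 95 credits = 20 credits.

20 credits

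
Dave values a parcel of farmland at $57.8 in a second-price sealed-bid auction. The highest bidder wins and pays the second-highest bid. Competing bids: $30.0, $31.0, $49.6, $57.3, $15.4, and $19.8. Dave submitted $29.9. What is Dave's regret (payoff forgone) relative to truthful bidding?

The highest competing bid is $57.3.
Bidding truthfully at $57.8: Dave has the top bid, wins, and pays the second-highest bid $57.3. Payoff = $57.8 − $57.3 = $0.5.
Bidding $29.9: the top bid is $57.3 (a rival), so Dave loses. Payoff = $0.0.
Regret = truthful payoff − actual payoff = $0.5 − $0.0 = $0.5.

Regret: $0.5.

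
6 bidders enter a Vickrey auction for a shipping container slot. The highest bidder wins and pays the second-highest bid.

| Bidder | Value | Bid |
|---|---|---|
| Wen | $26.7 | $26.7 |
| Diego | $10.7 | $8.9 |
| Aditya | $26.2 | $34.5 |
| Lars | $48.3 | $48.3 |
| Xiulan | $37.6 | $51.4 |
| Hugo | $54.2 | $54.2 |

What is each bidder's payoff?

Wen $0.0, Diego $0.0, Aditya $0.0, Lars $0.0, Xiulan $0.0, Hugo $2.8.

Ordered from highest: Hugo $54.2, then Xiulan $51.4, then Lars $48.3, then Aditya $34.5, then Wen $26.7, then Diego $8.9.
Hugo has the top bid and wins; the price is the second-highest bid, $51.4.
Hugo's payoff = $54.2 − $51.4 = $2.8. All other bidders lose, so their payoff is 0.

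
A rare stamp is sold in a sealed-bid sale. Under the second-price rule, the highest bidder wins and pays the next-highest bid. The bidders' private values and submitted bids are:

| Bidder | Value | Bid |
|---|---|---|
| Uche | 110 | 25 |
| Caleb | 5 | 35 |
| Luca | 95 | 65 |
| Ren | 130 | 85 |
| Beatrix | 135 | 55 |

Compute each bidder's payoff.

Uche 0, Caleb 0, Luca 0, Ren 65, Beatrix 0.

Sorted high to low: Ren 85, then Luca 65, then Beatrix 55, then Caleb 35, then Uche 25.
Ren has the top bid and wins; the price is the second-highest bid, 65.
Ren's payoff = 130 − 65 = 65. All other bidders lose, so their payoff is 0.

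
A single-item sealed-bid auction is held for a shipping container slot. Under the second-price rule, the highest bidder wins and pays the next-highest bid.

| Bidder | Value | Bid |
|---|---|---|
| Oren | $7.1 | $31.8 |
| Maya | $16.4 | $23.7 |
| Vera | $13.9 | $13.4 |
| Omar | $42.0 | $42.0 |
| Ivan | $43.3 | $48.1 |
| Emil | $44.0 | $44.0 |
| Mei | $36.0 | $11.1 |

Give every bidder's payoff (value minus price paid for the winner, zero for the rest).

Ranking the bids: Ivan $48.1 > Emil $44.0 > Omar $42.0 > Oren $31.8 > Maya $23.7 > Vera $13.4 > Mei $11.1.
Ivan has the top bid and wins; the price is the second-highest bid, $44.0.
Ivan's payoff = $43.3 − $44.0 = -$0.7. All other bidders lose, so their payoff is 0.

Oren $0.0, Maya $0.0, Vera $0.0, Omar $0.0, Ivan -$0.7, Emil $0.0, Mei $0.0.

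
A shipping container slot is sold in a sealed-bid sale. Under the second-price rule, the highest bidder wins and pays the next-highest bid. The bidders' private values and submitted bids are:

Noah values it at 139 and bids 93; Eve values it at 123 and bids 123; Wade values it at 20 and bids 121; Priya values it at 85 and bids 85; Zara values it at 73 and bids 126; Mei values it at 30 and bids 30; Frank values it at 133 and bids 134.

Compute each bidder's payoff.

Sorted high to low: Frank 134; Zara 126; Eve 123; Wade 121; Noah 93; Priya 85; Mei 30.
Frank has the top bid and wins; the price is the second-highest bid, 126.
Frank's payoff = 133 − 126 = 7. All other bidders lose, so their payoff is 0.

Noah 0, Eve 0, Wade 0, Priya 0, Zara 0, Mei 0, Frank 7.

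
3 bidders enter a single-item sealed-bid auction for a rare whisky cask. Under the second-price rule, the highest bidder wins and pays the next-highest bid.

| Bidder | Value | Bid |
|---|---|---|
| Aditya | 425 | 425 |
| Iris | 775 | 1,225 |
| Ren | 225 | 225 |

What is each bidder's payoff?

Aditya 0, Iris 350, Ren 0.

Bids in descending order: Iris 1,225, then Aditya 425, then Ren 225.
Iris has the top bid and wins; the price is the second-highest bid, 425.
Iris's payoff = 775 − 425 = 350. All other bidders lose, so their payoff is 0.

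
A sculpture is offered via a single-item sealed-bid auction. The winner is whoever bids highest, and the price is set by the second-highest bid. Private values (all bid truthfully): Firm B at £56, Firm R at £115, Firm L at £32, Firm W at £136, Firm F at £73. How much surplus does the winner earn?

Ranking the bids: Firm W £136, then Firm R £115, then Firm F £73, then Firm B £56, then Firm L £32.
Firm W wins with the top bid and pays the second-highest, £115.
Surplus = £136 − £115 = £21.

Surplus = £21.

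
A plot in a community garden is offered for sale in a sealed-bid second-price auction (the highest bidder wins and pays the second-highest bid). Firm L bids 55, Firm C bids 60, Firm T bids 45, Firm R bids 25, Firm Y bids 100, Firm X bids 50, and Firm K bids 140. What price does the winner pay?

Sorted high to low: Firm K 140; Firm Y 100; Firm C 60; Firm L 55; Firm X 50; Firm T 45; Firm R 25.
Firm K is the highest bidder, so Firm K wins.
Under the second-price rule, the price is the second-highest bid: 100.

Price paid: 100.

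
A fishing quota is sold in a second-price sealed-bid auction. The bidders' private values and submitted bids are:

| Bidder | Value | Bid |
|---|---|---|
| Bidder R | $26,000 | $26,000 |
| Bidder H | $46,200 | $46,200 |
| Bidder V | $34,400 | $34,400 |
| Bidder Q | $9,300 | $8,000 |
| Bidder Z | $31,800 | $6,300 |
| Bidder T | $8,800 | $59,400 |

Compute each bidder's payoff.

Bidder R $0, Bidder H $0, Bidder V $0, Bidder Q $0, Bidder Z $0, Bidder T -$37,400.

Sorted high to low: Bidder T $59,400, then Bidder H $46,200, then Bidder V $34,400, then Bidder R $26,000, then Bidder Q $8,000, then Bidder Z $6,300.
Bidder T has the top bid and wins; the price is the second-highest bid, $46,200.
Bidder T's payoff = $8,800 − $46,200 = -$37,400. All other bidders lose, so their payoff is 0.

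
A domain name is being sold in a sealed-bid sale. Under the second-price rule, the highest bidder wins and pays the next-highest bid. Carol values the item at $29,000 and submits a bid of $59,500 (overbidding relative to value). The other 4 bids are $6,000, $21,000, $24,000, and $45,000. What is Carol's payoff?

-$16,000

Highest competing bid: $45,000.
Carol's bid $59,500 is the highest overall, so Carol wins and pays the second-highest bid, $45,000.
Payoff = value − price = $29,000 − $45,000 = -$16,000.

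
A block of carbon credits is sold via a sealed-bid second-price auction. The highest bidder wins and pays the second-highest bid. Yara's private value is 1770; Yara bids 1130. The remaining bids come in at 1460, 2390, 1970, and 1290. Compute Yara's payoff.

Highest competing bid: 2390.
Yara's bid 1130 is not the highest, so Yara loses, pays nothing, and earns zero payoff.

0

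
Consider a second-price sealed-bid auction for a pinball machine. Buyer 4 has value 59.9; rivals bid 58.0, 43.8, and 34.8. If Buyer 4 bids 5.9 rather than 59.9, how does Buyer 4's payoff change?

Payoff change: -1.9.

The highest competing bid is 58.0.
Bidding truthfully at 59.9: Buyer 4 has the top bid, wins, and pays the second-highest bid 58.0. Payoff = 59.9 − 58.0 = 1.9.
Bidding 5.9: the top bid is 58.0 (a rival), so Buyer 4 loses. Payoff = 0.0.
Change = 0.0 − 1.9 = -1.9.
This is the dominant-strategy logic: truthful bidding weakly beats any alternative.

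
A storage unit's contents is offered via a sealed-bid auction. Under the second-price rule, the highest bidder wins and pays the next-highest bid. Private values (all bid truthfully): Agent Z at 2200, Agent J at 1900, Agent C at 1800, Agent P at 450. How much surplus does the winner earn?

Winner's surplus: 300.

Sorted high to low: Agent Z 2200 > Agent J 1900 > Agent C 1800 > Agent P 450.
Agent Z wins with the top bid and pays the second-highest, 1900.
Surplus = 2200 − 1900 = 300.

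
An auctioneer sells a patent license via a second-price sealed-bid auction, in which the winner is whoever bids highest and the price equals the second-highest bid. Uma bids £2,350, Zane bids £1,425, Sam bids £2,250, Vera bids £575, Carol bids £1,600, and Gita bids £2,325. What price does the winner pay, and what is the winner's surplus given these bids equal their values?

Bids in descending order: Uma £2,350 > Gita £2,325 > Sam £2,250 > Carol £1,600 > Zane £1,425 > Vera £575.
Uma is the highest bidder, so Uma wins.
Under the second-price rule, the price is the second-highest bid: £2,325.
Surplus = £2,350 − £2,325 = £25.

The winner pays £2,325 for a surplus of £25.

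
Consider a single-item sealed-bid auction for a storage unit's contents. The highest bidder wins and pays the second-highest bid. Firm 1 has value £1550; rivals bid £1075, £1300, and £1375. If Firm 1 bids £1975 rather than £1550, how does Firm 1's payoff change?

Change in payoff: £0.

The highest competing bid is £1375.
Bidding truthfully at £1550: Firm 1 has the top bid, wins, and pays the second-highest bid £1375. Payoff = £1550 − £1375 = £175.
Bidding £1975: Firm 1 has the top bid, wins, and pays the second-highest bid £1375. Payoff = £1550 − £1375 = £175.
Change = £175 − £175 = £0.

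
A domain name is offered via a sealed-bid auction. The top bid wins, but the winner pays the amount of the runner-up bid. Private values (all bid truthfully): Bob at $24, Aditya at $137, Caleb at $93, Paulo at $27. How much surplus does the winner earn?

Sorted high to low: Aditya $137 > Caleb $93 > Paulo $27 > Bob $24.
Aditya wins with the top bid and pays the second-highest, $93.
Surplus = $137 − $93 = $44.

Winner's surplus: $44.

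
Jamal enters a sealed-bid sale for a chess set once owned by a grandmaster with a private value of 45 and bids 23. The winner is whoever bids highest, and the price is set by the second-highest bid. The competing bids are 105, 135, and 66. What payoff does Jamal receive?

Payoff = 0.

Highest competing bid: 135.
Jamal's bid 23 is not the highest, so Jamal loses, pays nothing, and earns zero payoff.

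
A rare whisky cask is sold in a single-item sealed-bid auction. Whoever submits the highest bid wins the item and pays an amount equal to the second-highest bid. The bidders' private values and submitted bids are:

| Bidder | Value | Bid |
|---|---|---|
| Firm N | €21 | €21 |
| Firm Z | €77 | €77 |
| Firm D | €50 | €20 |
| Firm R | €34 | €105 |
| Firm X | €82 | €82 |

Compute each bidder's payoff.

Sorted high to low: Firm R €105, then Firm X €82, then Firm Z €77, then Firm N €21, then Firm D €20.
Firm R has the top bid and wins; the price is the second-highest bid, €82.
Firm R's payoff = €34 − €82 = -€48. All other bidders lose, so their payoff is 0.

Payoffs: Firm N €0, Firm Z €0, Firm D €0, Firm R -€48, Firm X €0.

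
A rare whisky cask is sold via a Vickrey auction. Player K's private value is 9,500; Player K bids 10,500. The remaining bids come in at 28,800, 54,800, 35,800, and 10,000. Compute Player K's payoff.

0

Highest competing bid: 54,800.
Player K's bid 10,500 is not the highest, so Player K loses, pays nothing, and earns zero payoff.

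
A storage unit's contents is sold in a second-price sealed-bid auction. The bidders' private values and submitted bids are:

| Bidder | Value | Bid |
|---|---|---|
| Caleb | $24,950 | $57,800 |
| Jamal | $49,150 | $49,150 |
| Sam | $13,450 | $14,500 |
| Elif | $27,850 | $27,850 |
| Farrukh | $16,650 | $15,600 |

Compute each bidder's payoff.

Caleb -$24,200, Jamal $0, Sam $0, Elif $0, Farrukh $0.

Bids in descending order: Caleb $57,800 > Jamal $49,150 > Elif $27,850 > Farrukh $15,600 > Sam $14,500.
Caleb has the top bid and wins; the price is the second-highest bid, $49,150.
Caleb's payoff = $24,950 − $49,150 = -$24,200. All other bidders lose, so their payoff is 0.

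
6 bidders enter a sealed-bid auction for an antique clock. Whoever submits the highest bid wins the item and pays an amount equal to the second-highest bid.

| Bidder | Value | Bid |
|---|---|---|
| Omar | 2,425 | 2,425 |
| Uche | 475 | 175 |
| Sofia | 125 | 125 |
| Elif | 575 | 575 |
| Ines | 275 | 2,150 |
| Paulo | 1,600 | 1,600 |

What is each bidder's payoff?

Ranking the bids: Omar 2,425; Ines 2,150; Paulo 1,600; Elif 575; Uche 175; Sofia 125.
Omar has the top bid and wins; the price is the second-highest bid, 2,150.
Omar's payoff = 2,425 − 2,150 = 275. All other bidders lose, so their payoff is 0.

Omar 275, Uche 0, Sofia 0, Elif 0, Ines 0, Paulo 0.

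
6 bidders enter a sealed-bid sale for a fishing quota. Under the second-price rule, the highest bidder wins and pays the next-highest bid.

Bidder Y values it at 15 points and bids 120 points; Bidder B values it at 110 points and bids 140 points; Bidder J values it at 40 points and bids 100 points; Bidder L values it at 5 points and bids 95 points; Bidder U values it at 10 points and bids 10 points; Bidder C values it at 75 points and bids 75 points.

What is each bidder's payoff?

Payoffs: Bidder Y 0 points, Bidder B -10 points, Bidder J 0 points, Bidder L 0 points, Bidder U 0 points, Bidder C 0 points.

Ordered from highest: Bidder B 140 points > Bidder Y 120 points > Bidder J 100 points > Bidder L 95 points > Bidder C 75 points > Bidder U 10 points.
Bidder B has the top bid and wins; the price is the second-highest bid, 120 points.
Bidder B's payoff = 110 points − 120 points = -10 points. All other bidders lose, so their payoff is 0.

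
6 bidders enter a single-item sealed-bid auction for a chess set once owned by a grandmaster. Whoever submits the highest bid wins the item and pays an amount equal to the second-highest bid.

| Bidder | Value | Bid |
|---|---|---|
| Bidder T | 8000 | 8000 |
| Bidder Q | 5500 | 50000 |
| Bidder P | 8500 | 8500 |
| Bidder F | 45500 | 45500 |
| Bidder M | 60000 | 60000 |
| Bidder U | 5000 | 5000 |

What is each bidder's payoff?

Payoffs: Bidder T 0, Bidder Q 0, Bidder P 0, Bidder F 0, Bidder M 10000, Bidder U 0.

Sorted high to low: Bidder M 60000 > Bidder Q 50000 > Bidder F 45500 > Bidder P 8500 > Bidder T 8000 > Bidder U 5000.
Bidder M has the top bid and wins; the price is the second-highest bid, 50000.
Bidder M's payoff = 60000 − 50000 = 10000. All other bidders lose, so their payoff is 0.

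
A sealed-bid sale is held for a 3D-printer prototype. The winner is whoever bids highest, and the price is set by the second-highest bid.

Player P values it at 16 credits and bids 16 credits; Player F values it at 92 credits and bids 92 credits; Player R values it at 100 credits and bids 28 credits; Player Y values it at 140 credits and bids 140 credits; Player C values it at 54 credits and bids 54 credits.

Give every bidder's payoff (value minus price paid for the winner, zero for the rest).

Payoffs: Player P 0 credits, Player F 0 credits, Player R 0 credits, Player Y 48 credits, Player C 0 credits.

Sorted high to low: Player Y 140 credits; Player F 92 credits; Player C 54 credits; Player R 28 credits; Player P 16 credits.
Player Y has the top bid and wins; the price is the second-highest bid, 92 credits.
Player Y's payoff = 140 credits − 92 credits = 48 credits. All other bidders lose, so their payoff is 0.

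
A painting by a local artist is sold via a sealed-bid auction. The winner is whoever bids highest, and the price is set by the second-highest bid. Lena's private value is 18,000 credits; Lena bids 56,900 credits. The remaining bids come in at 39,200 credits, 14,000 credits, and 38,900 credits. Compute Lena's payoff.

-21,200 credits

Highest competing bid: 39,200 credits.
Lena's bid 56,900 credits is the highest overall, so Lena wins and pays the second-highest bid, 39,200 credits.
Payoff = value − price = 18,000 credits − 39,200 credits = -21,200 credits.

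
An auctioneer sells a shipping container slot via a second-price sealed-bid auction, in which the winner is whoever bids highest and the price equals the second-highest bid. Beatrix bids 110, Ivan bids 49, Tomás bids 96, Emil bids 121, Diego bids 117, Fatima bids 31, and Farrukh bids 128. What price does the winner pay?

The winner pays 121.

Ranking the bids: Farrukh 128, then Emil 121, then Diego 117, then Beatrix 110, then Tomás 96, then Ivan 49, then Fatima 31.
Farrukh is the highest bidder, so Farrukh wins.
Under the second-price rule, the price is the second-highest bid: 121.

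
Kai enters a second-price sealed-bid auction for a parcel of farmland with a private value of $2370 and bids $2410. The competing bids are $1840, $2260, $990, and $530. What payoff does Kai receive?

Highest competing bid: $2260.
Kai's bid $2410 is the highest overall, so Kai wins and pays the second-highest bid, $2260.
Payoff = value − price = $2370 − $2260 = $110.

Payoff = $110.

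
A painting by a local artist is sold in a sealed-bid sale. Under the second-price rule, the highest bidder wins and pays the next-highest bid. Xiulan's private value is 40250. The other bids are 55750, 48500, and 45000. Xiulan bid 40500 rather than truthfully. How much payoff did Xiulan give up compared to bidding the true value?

Regret: 0.

The highest competing bid is 55750.
Bidding truthfully at 40250: the top bid is 55750 (a rival), so Xiulan loses. Payoff = 0.
Bidding 40500: the top bid is 55750 (a rival), so Xiulan loses. Payoff = 0.
Regret = truthful payoff − actual payoff = 0 − 0 = 0.
The bid only affects whether you win, not the price — here both bids land on the same side of the top rival bid, so the deviation is payoff-neutral.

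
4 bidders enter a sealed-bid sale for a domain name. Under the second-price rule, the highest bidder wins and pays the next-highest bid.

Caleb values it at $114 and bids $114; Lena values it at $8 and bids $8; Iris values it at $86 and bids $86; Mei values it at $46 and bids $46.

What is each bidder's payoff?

Payoffs: Caleb $28, Lena $0, Iris $0, Mei $0.

Ordered from highest: Caleb $114; Iris $86; Mei $46; Lena $8.
Caleb has the top bid and wins; the price is the second-highest bid, $86.
Caleb's payoff = $114 − $86 = $28. All other bidders lose, so their payoff is 0.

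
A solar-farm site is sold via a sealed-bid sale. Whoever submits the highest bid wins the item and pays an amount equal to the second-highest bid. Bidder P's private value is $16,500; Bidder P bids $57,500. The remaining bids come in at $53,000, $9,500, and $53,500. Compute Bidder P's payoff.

Highest competing bid: $53,500.
Bidder P's bid $57,500 is the highest overall, so Bidder P wins and pays the second-highest bid, $53,500.
Payoff = value − price = $16,500 − $53,500 = -$37,000.

Bidder P's payoff: -$37,000.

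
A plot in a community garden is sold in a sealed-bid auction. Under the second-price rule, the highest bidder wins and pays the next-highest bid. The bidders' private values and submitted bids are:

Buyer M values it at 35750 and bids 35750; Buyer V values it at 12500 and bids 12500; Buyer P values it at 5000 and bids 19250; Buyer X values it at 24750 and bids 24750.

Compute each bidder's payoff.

Sorted high to low: Buyer M 35750 > Buyer X 24750 > Buyer P 19250 > Buyer V 12500.
Buyer M has the top bid and wins; the price is the second-highest bid, 24750.
Buyer M's payoff = 35750 − 24750 = 11000. All other bidders lose, so their payoff is 0.

Buyer M 11000, Buyer V 0, Buyer P 0, Buyer X 0.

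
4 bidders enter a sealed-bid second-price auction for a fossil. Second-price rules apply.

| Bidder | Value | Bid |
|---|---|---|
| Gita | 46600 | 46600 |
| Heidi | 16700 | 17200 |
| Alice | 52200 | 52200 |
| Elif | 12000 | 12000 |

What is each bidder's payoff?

Bids in descending order: Alice 52200; Gita 46600; Heidi 17200; Elif 12000.
Alice has the top bid and wins; the price is the second-highest bid, 46600.
Alice's payoff = 52200 − 46600 = 5600. All other bidders lose, so their payoff is 0.

Gita 0, Heidi 0, Alice 5600, Elif 0.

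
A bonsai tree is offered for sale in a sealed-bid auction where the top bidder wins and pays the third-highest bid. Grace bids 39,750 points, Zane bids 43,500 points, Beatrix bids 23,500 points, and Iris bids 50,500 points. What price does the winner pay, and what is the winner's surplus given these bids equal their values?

The winner pays 39,750 points for a surplus of 10,750 points.

Sorted high to low: Iris 50,500 points, then Zane 43,500 points, then Grace 39,750 points, then Beatrix 23,500 points.
Iris is the highest bidder, so Iris wins.
Under the third-price rule, the price is the third-highest bid: 39,750 points.
Surplus = 50,500 points − 39,750 points = 10,750 points.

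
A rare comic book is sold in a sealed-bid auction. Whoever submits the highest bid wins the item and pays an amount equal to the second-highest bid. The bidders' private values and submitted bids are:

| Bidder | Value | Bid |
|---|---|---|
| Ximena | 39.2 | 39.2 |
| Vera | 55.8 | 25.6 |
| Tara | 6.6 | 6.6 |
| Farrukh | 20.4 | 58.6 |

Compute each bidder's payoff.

Ximena 0.0, Vera 0.0, Tara 0.0, Farrukh -18.8.

Bids in descending order: Farrukh 58.6 > Ximena 39.2 > Vera 25.6 > Tara 6.6.
Farrukh has the top bid and wins; the price is the second-highest bid, 39.2.
Farrukh's payoff = 20.4 − 39.2 = -18.8. All other bidders lose, so their payoff is 0.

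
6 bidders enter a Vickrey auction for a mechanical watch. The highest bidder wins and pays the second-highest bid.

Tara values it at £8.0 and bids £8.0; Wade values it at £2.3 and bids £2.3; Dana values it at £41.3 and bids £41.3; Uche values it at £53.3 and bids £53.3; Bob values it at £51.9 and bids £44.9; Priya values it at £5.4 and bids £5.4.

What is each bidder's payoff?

Tara £0.0, Wade £0.0, Dana £0.0, Uche £8.4, Bob £0.0, Priya £0.0.

Ranking the bids: Uche £53.3; Bob £44.9; Dana £41.3; Tara £8.0; Priya £5.4; Wade £2.3.
Uche has the top bid and wins; the price is the second-highest bid, £44.9.
Uche's payoff = £53.3 − £44.9 = £8.4. All other bidders lose, so their payoff is 0.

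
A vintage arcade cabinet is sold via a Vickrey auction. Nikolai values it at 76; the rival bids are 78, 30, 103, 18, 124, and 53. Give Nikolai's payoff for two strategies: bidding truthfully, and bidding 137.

(a) 0  (b) -48

The highest competing bid is 124.
Bidding truthfully at 76: the top bid is 124 (a rival), so Nikolai loses. Payoff = 0.
Bidding 137: Nikolai has the top bid, wins, and pays the second-highest bid 124. Payoff = 76 − 124 = -48.
This is the dominant-strategy logic: truthful bidding weakly beats any alternative.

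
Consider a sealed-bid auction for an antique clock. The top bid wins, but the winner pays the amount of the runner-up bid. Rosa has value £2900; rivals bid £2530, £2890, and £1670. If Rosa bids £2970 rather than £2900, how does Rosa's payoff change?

Change in payoff: £0.

The highest competing bid is £2890.
Bidding truthfully at £2900: Rosa has the top bid, wins, and pays the second-highest bid £2890. Payoff = £2900 − £2890 = £10.
Bidding £2970: Rosa has the top bid, wins, and pays the second-highest bid £2890. Payoff = £2900 − £2890 = £10.
Change = £10 − £10 = £0.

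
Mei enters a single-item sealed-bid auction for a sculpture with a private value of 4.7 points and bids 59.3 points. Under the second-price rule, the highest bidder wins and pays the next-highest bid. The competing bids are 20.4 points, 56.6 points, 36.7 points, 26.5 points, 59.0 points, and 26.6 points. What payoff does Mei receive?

Highest competing bid: 59.0 points.
Mei's bid 59.3 points is the highest overall, so Mei wins and pays the second-highest bid, 59.0 points.
Payoff = value − price = 4.7 points − 59.0 points = -54.3 points.

-54.3 points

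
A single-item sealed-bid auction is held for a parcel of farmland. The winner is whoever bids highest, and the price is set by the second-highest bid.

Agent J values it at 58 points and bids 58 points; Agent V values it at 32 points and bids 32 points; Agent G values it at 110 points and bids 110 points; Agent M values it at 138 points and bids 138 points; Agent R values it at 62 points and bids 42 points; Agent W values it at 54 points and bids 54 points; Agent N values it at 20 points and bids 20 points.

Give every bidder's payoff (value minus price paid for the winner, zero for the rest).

Payoffs: Agent J 0 points, Agent V 0 points, Agent G 0 points, Agent M 28 points, Agent R 0 points, Agent W 0 points, Agent N 0 points.

Sorted high to low: Agent M 138 points > Agent G 110 points > Agent J 58 points > Agent W 54 points > Agent R 42 points > Agent V 32 points > Agent N 20 points.
Agent M has the top bid and wins; the price is the second-highest bid, 110 points.
Agent M's payoff = 138 points − 110 points = 28 points. All other bidders lose, so their payoff is 0.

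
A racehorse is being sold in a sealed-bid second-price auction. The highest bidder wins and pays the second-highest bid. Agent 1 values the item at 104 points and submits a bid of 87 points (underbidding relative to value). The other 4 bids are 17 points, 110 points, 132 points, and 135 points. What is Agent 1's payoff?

Highest competing bid: 135 points.
Agent 1's bid 87 points is not the highest, so Agent 1 loses, pays nothing, and earns zero payoff.

Payoff = 0 points.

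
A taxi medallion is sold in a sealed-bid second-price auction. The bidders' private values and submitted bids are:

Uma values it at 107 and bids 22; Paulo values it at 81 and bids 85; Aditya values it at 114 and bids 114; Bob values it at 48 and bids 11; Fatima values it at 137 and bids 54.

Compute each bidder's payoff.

Sorted high to low: Aditya 114; Paulo 85; Fatima 54; Uma 22; Bob 11.
Aditya has the top bid and wins; the price is the second-highest bid, 85.
Aditya's payoff = 114 − 85 = 29. All other bidders lose, so their payoff is 0.

Uma 0, Paulo 0, Aditya 29, Bob 0, Fatima 0.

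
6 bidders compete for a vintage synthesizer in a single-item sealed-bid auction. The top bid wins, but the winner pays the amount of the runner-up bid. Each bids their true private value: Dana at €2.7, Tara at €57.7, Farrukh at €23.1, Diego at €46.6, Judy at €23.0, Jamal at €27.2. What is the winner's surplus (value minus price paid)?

€11.1

Bids in descending order: Tara €57.7, then Diego €46.6, then Jamal €27.2, then Farrukh €23.1, then Judy €23.0, then Dana €2.7.
Tara wins with the top bid and pays the second-highest, €46.6.
Surplus = €57.7 − €46.6 = €11.1.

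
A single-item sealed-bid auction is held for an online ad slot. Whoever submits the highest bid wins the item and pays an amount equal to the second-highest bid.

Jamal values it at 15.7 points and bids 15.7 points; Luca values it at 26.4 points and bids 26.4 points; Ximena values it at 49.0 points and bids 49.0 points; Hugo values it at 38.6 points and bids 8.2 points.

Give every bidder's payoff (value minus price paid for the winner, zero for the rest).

Ranking the bids: Ximena 49.0 points; Luca 26.4 points; Jamal 15.7 points; Hugo 8.2 points.
Ximena has the top bid and wins; the price is the second-highest bid, 26.4 points.
Ximena's payoff = 49.0 points − 26.4 points = 22.6 points. All other bidders lose, so their payoff is 0.

Jamal 0.0 points, Luca 0.0 points, Ximena 22.6 points, Hugo 0.0 points.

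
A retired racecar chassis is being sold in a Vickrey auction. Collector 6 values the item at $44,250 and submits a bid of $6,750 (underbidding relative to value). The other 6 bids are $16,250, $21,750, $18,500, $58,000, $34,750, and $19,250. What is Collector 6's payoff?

The bidder's payoff: $0.

Highest competing bid: $58,000.
Collector 6's bid $6,750 is not the highest, so Collector 6 loses, pays nothing, and earns zero payoff.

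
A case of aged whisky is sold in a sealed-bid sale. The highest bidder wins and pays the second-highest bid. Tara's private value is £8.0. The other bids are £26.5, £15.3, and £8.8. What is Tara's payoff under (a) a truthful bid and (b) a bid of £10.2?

(a) £0.0  (b) £0.0

The highest competing bid is £26.5.
Bidding truthfully at £8.0: the top bid is £26.5 (a rival), so Tara loses. Payoff = £0.0.
Bidding £10.2: the top bid is £26.5 (a rival), so Tara loses. Payoff = £0.0.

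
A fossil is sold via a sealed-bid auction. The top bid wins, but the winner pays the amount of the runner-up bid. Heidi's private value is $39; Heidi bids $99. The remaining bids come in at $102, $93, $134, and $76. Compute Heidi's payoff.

Highest competing bid: $134.
Heidi's bid $99 is not the highest, so Heidi loses, pays nothing, and earns zero payoff.

$0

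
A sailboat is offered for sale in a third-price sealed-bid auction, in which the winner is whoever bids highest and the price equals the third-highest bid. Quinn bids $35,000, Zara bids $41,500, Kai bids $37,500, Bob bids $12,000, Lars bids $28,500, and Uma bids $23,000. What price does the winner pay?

$35,000

Ranking the bids: Zara $41,500, then Kai $37,500, then Quinn $35,000, then Lars $28,500, then Uma $23,000, then Bob $12,000.
Zara is the highest bidder, so Zara wins.
Under the third-price rule, the price is the third-highest bid: $35,000.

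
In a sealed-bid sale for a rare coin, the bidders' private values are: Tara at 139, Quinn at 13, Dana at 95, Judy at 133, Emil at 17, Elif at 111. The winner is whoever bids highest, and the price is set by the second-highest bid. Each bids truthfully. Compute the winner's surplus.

Ordered from highest: Tara 139, then Judy 133, then Elif 111, then Dana 95, then Emil 17, then Quinn 13.
Tara wins with the top bid and pays the second-highest, 133.
Surplus = 139 − 133 = 6.

Winner's surplus: 6.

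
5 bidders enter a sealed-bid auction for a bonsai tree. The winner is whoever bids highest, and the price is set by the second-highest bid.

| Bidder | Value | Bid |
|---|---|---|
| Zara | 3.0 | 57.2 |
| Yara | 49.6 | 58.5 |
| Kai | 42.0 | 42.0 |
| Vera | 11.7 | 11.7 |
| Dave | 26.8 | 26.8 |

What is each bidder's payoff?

Zara 0.0, Yara -7.6, Kai 0.0, Vera 0.0, Dave 0.0.

Bids in descending order: Yara 58.5 > Zara 57.2 > Kai 42.0 > Dave 26.8 > Vera 11.7.
Yara has the top bid and wins; the price is the second-highest bid, 57.2.
Yara's payoff = 49.6 − 57.2 = -7.6. All other bidders lose, so their payoff is 0.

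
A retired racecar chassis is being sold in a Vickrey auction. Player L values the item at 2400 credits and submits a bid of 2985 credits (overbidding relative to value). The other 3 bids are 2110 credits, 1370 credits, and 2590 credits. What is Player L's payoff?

Highest competing bid: 2590 credits.
Player L's bid 2985 credits is the highest overall, so Player L wins and pays the second-highest bid, 2590 credits.
Payoff = value − price = 2400 credits − 2590 credits = -190 credits.

Player L's payoff: -190 credits.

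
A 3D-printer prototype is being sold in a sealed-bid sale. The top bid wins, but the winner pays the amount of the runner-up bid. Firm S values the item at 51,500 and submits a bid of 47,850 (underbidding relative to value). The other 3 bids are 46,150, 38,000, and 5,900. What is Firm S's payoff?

Highest competing bid: 46,150.
Firm S's bid 47,850 is the highest overall, so Firm S wins and pays the second-highest bid, 46,150.
Payoff = value − price = 51,500 − 46,150 = 5,350.

5,350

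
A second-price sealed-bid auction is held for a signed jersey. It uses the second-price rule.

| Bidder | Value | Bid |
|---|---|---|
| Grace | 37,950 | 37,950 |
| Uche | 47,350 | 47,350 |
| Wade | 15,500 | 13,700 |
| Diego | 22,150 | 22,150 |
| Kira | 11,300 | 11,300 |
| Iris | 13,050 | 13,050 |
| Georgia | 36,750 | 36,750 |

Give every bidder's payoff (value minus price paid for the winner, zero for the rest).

Grace 0, Uche 9,400, Wade 0, Diego 0, Kira 0, Iris 0, Georgia 0.

Bids in descending order: Uche 47,350 > Grace 37,950 > Georgia 36,750 > Diego 22,150 > Wade 13,700 > Iris 13,050 > Kira 11,300.
Uche has the top bid and wins; the price is the second-highest bid, 37,950.
Uche's payoff = 47,350 − 37,950 = 9,400. All other bidders lose, so their payoff is 0.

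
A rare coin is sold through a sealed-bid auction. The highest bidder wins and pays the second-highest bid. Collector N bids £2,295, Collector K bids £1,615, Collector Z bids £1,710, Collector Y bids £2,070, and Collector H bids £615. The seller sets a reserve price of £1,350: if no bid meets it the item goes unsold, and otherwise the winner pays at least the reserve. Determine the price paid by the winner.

Ordered from highest: Collector N £2,295; Collector Y £2,070; Collector Z £1,710; Collector K £1,615; Collector H £615.
Collector N has the highest bid, so Collector N wins.
The second-highest bid is £2,070, which exceeds the reserve, so that sets the price.

Price paid: £2,070.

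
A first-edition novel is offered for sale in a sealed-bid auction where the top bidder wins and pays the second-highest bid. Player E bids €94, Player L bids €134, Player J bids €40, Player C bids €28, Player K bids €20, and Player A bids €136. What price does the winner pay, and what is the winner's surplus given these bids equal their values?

Price €134; surplus €2.

Ranking the bids: Player A €136 > Player L €134 > Player E €94 > Player J €40 > Player C €28 > Player K €20.
Player A is the highest bidder, so Player A wins.
Under the second-price rule, the price is the second-highest bid: €134.
Surplus = €136 − €134 = €2.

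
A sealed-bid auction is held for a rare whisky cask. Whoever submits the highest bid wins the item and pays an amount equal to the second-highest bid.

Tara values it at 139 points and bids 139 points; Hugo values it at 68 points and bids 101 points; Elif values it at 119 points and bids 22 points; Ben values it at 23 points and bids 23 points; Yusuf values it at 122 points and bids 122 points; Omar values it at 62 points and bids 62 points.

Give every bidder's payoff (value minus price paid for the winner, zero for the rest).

Sorted high to low: Tara 139 points; Yusuf 122 points; Hugo 101 points; Omar 62 points; Ben 23 points; Elif 22 points.
Tara has the top bid and wins; the price is the second-highest bid, 122 points.
Tara's payoff = 139 points − 122 points = 17 points. All other bidders lose, so their payoff is 0.

Payoffs: Tara 17 points, Hugo 0 points, Elif 0 points, Ben 0 points, Yusuf 0 points, Omar 0 points.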